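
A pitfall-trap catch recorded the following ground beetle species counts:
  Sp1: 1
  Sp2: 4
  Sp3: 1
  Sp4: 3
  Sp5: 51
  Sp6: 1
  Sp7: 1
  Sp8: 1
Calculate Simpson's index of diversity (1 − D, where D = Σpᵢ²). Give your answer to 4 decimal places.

Total N = 1+4+1+3+51+1+1+1 = 63, so the proportions are 0.015873, 0.063492, 0.015873, 0.047619, 0.809524, 0.015873, 0.015873, 0.015873 (working shown to 6 dp, full precision carried).
D = 0.015873² + 0.063492² + 0.015873² + 0.047619² + 0.809524² + 0.015873² + 0.015873² + 0.015873² = 0.000252 + 0.004031 + 0.000252 + 0.002268 + 0.655329 + 0.000252 + 0.000252 + 0.000252 = 0.662887.
So 1 − D = 0.337113, i.e. 0.3371 to 4 decimal places.

0.3371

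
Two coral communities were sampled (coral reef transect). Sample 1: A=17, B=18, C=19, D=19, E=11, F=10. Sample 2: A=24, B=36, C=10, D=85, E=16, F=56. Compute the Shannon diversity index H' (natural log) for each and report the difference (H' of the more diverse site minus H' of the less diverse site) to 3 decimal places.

0.194

Sample 1: N=94, proportions 0.180851, 0.191489, 0.202128, 0.202128, 0.117021, 0.106383, giving H' = 1.761564 (working shown to 6 dp, full precision carried).
Sample 2: N=227, proportions 0.105727, 0.15859, 0.044053, 0.374449, 0.070485, 0.246696, giving H' = 1.567187.
Difference = |1.761564 − 1.567187| = 0.194377, i.e. 0.194 to 3 decimal places.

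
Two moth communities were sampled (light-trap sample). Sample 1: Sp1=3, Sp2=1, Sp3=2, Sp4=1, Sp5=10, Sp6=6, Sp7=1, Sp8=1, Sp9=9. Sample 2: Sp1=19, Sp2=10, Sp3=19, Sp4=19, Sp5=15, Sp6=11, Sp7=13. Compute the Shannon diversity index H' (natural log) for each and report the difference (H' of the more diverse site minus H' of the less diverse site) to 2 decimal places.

Sample 1: N=34, proportions 0.0882, 0.0294, 0.0588, 0.0294, 0.2941, 0.1765, 0.0294, 0.0294, 0.2647, giving H' = 1.8136 (working shown to 4 dp, full precision carried).
Sample 2: N=106, proportions 0.1792, 0.0943, 0.1792, 0.1792, 0.1415, 0.1038, 0.1226, giving H' = 1.9163.
Difference = |1.8136 − 1.9163| = 0.1027, i.e. 0.10 to 2 decimal places.

0.10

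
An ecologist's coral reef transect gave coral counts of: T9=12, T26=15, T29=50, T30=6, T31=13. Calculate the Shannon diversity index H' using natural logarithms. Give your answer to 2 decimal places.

Total N = 12+15+50+6+13 = 96, so the proportions are 0.125, 0.1562, 0.5208, 0.0625, 0.1354 (working shown to 4 dp, full precision carried).
Each pᵢ ln pᵢ term: 0.125×(-2.0794)=-0.2599, 0.1562×(-1.8563)=-0.2900, 0.5208×(-0.6523)=-0.3398, 0.0625×(-2.7726)=-0.1733, 0.1354×(-1.9994)=-0.2708.
Sum = -1.3338, so H' = 1.33.

1.33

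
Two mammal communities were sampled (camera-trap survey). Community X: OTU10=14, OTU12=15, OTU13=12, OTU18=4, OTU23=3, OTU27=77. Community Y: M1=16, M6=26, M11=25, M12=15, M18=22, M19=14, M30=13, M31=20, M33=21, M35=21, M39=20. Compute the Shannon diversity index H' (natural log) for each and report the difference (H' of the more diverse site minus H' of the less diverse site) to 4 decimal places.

Community X: N=125, proportions 0.112, 0.12, 0.096, 0.032, 0.024, 0.616, giving H' = 1.222710 (working shown to 6 dp, full precision carried).
Community Y: N=213, proportions 0.075117, 0.122066, 0.117371, 0.070423, 0.103286, 0.065728, 0.061033, 0.093897, 0.098592, 0.098592, 0.093897, giving H' = 2.374635.
Difference = |1.222710 − 2.374635| = 1.151925, i.e. 1.1519 to 4 decimal places.

1.1519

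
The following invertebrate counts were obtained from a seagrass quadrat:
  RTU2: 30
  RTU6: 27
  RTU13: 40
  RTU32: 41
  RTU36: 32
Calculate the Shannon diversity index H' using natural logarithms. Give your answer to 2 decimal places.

Total N = 30+27+40+41+32 = 170, so the proportions are 0.1765, 0.1588, 0.2353, 0.2412, 0.1882 (working shown to 4 dp, full precision carried).
Each pᵢ ln pᵢ term: 0.1765×(-1.7346)=-0.3061, 0.1588×(-1.8400)=-0.2922, 0.2353×(-1.4469)=-0.3405, 0.2412×(-1.4222)=-0.3430, 0.1882×(-1.6701)=-0.3144.
Sum = -1.5962, so H' = 1.60.

1.60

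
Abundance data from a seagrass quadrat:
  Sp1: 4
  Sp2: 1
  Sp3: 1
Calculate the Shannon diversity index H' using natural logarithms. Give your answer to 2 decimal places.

Total N = 4+1+1 = 6, so the proportions are 0.6667, 0.1667, 0.1667 (working shown to 4 dp, full precision carried).
Each pᵢ ln pᵢ term: 0.6667×(-0.4055)=-0.2703, 0.1667×(-1.7918)=-0.2986, 0.1667×(-1.7918)=-0.2986.
Sum = -0.8676, so H' = 0.87.

0.87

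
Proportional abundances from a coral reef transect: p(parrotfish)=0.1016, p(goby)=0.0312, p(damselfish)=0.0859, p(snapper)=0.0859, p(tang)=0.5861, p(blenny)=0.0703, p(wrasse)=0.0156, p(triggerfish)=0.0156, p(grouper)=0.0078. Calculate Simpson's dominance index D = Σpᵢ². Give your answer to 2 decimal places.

D = 0.1016² + 0.0312² + 0.0859² + 0.0859² + 0.5861² + 0.0703² + 0.0156² + 0.0156² + 0.0078² = 0.0103 + 0.0010 + 0.0074 + 0.0074 + 0.3435 + 0.0049 + 0.0002 + 0.0002 + 0.0001 = 0.3751 (working shown to 4 dp, full precision carried).
To 2 decimal places, D = 0.38.

0.38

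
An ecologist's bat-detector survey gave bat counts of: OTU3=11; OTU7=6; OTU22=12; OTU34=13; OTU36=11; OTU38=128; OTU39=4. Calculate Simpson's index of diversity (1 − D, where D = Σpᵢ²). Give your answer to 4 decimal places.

0.5036

Total N = 11+6+12+13+11+128+4 = 185, so the proportions are 0.059459, 0.032432, 0.064865, 0.07027, 0.059459, 0.691892, 0.021622 (working shown to 6 dp, full precision carried).
D = 0.059459² + 0.032432² + 0.064865² + 0.07027² + 0.059459² + 0.691892² + 0.021622² = 0.003535 + 0.001052 + 0.004207 + 0.004938 + 0.003535 + 0.478714 + 0.000467 = 0.496450.
So 1 − D = 0.503550, i.e. 0.5036 to 4 decimal places.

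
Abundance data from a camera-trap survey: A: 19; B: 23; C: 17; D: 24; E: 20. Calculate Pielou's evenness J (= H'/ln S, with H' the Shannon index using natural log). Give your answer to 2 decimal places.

Total N = 19+23+17+24+20 = 103, so the proportions are 0.1845, 0.2233, 0.165, 0.233, 0.1942 (working shown to 4 dp, full precision carried).
H' = −Σ pᵢ ln pᵢ = −((-0.3118) + (-0.3348) + (-0.2973) + (-0.3394) + (-0.3183)) = 1.6016.
With S = 5 species, ln S = 1.6094, so J = 1.6016/1.6094 = 0.9951, i.e. 1.00 to 2 decimal places.

1.00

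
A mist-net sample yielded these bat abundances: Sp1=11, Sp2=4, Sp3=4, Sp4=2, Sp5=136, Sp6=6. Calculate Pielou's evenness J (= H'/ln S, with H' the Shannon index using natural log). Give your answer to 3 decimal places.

0.385

Total N = 11+4+4+2+136+6 = 163, so the proportions are 0.06748, 0.02454, 0.02454, 0.01227, 0.83436, 0.03681 (working shown to 5 dp, full precision carried).
H' = −Σ pᵢ ln pᵢ = −((-0.18193) + (-0.09098) + (-0.09098) + (-0.05400) + (-0.15110) + (-0.12155)) = 0.69053.
With S = 6 species, ln S = 1.79176, so J = 0.69053/1.79176 = 0.38539, i.e. 0.385 to 3 decimal places.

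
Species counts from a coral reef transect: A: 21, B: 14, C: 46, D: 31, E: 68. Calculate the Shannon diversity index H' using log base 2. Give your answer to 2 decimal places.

Total N = 21+14+46+31+68 = 180, so the proportions are 0.1167, 0.0778, 0.2556, 0.1722, 0.3778 (working shown to 4 dp, full precision carried).
Each pᵢ log₂ pᵢ term: 0.1167×(-3.0995)=-0.3616, 0.0778×(-3.6845)=-0.2866, 0.2556×(-1.9683)=-0.5030, 0.1722×(-2.5377)=-0.4370, 0.3778×(-1.4044)=-0.5305.
Sum = -2.1188, so H' = 2.12.

2.12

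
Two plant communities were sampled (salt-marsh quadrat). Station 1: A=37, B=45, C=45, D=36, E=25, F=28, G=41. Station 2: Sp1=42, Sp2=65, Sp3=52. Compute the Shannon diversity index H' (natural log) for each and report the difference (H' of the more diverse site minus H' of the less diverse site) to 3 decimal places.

Station 1: N=257, proportions 0.14397, 0.1751, 0.1751, 0.14008, 0.09728, 0.10895, 0.15953, giving H' = 1.92557 (working shown to 5 dp, full precision carried).
Station 2: N=159, proportions 0.26415, 0.40881, 0.32704, giving H' = 1.08285.
Difference = |1.92557 − 1.08285| = 0.84272, i.e. 0.843 to 3 decimal places.

0.843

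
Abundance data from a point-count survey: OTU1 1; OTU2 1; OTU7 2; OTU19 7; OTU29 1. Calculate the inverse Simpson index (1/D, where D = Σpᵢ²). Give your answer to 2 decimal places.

2.57

Total N = 1+1+2+7+1 = 12, so the proportions are 0.08333, 0.08333, 0.16667, 0.58333, 0.08333 (working shown to 5 dp, full precision carried).
D = 0.08333² + 0.08333² + 0.16667² + 0.58333² + 0.08333² = 0.00694 + 0.00694 + 0.02778 + 0.34028 + 0.00694 = 0.38889.
So 1/D = 2.5714, i.e. 2.57 to 2 decimal places.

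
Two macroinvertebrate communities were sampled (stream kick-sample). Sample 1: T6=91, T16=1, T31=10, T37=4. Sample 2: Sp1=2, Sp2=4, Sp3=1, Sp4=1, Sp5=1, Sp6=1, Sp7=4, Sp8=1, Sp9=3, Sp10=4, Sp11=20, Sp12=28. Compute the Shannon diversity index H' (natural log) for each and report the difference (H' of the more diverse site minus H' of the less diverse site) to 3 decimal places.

1.234

Sample 1: N=106, proportions 0.85849, 0.00943, 0.09434, 0.03774, giving H' = 0.52137 (working shown to 5 dp, full precision carried).
Sample 2: N=70, proportions 0.02857, 0.05714, 0.01429, 0.01429, 0.01429, 0.01429, 0.05714, 0.01429, 0.04286, 0.05714, 0.28571, 0.4, giving H' = 1.75515.
Difference = |0.52137 − 1.75515| = 1.23378, i.e. 1.234 to 3 decimal places.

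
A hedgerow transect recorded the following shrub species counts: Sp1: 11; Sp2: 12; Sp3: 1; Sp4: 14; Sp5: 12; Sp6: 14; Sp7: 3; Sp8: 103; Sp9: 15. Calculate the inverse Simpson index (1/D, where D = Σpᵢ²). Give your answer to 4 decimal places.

Total N = 11+12+1+14+12+14+3+103+15 = 185, so the proportions are 0.0594595, 0.0648649, 0.0054054, 0.0756757, 0.0648649, 0.0756757, 0.0162162, 0.5567568, 0.0810811 (working shown to 7 dp, full precision carried).
D = 0.0594595² + 0.0648649² + 0.0054054² + 0.0756757² + 0.0648649² + 0.0756757² + 0.0162162² + 0.5567568² + 0.0810811² = 0.0035354 + 0.0042075 + 0.0000292 + 0.0057268 + 0.0042075 + 0.0057268 + 0.0002630 + 0.3099781 + 0.0065741 = 0.3402484.
So 1/D = 2.939030, i.e. 2.9390 to 4 decimal places.

2.9390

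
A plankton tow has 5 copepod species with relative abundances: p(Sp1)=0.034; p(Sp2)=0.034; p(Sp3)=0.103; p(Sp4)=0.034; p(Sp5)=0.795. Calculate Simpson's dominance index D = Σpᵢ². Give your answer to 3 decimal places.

D = 0.034² + 0.034² + 0.103² + 0.034² + 0.795² = 0.00116 + 0.00116 + 0.01061 + 0.00116 + 0.63203 = 0.64610 (working shown to 5 dp, full precision carried).
To 3 decimal places, D = 0.646.

0.646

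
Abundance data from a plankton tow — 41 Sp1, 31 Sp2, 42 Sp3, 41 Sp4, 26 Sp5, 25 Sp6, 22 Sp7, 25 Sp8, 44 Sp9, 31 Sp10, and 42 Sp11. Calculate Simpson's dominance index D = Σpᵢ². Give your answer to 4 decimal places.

Total N = 41+31+42+41+26+25+22+25+44+31+42 = 370, so the proportions are 0.110811, 0.083784, 0.113514, 0.110811, 0.07027, 0.067568, 0.059459, 0.067568, 0.118919, 0.083784, 0.113514 (working shown to 6 dp, full precision carried).
D = 0.110811² + 0.083784² + 0.113514² + 0.110811² + 0.07027² + 0.067568² + 0.059459² + 0.067568² + 0.118919² + 0.083784² + 0.113514² = 0.012279 + 0.007020 + 0.012885 + 0.012279 + 0.004938 + 0.004565 + 0.003535 + 0.004565 + 0.014142 + 0.007020 + 0.012885 = 0.096114.
To 4 decimal places, D = 0.0961.

0.0961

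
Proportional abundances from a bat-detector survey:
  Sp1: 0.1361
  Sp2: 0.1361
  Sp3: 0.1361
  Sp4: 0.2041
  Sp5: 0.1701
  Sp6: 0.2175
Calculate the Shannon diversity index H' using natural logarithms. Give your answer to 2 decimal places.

1.77

Each pᵢ ln pᵢ term (working shown to 4 dp, full precision carried): 0.1361×(-1.9944)=-0.2714, 0.1361×(-1.9944)=-0.2714, 0.1361×(-1.9944)=-0.2714, 0.2041×(-1.5891)=-0.3243, 0.1701×(-1.7714)=-0.3013, 0.2175×(-1.5256)=-0.3318.
Sum = -1.7718, so H' = 1.77.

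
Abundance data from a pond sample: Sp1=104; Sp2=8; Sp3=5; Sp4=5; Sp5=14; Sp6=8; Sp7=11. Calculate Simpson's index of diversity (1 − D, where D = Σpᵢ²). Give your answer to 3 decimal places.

0.529

Total N = 104+8+5+5+14+8+11 = 155, so the proportions are 0.67097, 0.05161, 0.03226, 0.03226, 0.09032, 0.05161, 0.07097 (working shown to 5 dp, full precision carried).
D = 0.67097² + 0.05161² + 0.03226² + 0.03226² + 0.09032² + 0.05161² + 0.07097² = 0.45020 + 0.00266 + 0.00104 + 0.00104 + 0.00816 + 0.00266 + 0.00504 = 0.47080.
So 1 − D = 0.52920, i.e. 0.529 to 3 decimal places.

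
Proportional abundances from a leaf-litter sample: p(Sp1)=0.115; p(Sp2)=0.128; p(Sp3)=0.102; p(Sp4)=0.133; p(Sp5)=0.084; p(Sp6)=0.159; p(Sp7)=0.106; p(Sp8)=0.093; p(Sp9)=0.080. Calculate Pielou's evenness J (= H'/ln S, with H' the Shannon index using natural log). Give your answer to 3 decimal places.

0.990

H' = −Σ pᵢ ln pᵢ = −((-0.24872) + (-0.26313) + (-0.23284) + (-0.26832) + (-0.20806) + (-0.29238) + (-0.23790) + (-0.22089) + (-0.20206)) = 2.17430 (working shown to 5 dp, full precision carried).
With S = 9 species, ln S = 2.19722, so J = 2.17430/2.19722 = 0.98957, i.e. 0.990 to 3 decimal places.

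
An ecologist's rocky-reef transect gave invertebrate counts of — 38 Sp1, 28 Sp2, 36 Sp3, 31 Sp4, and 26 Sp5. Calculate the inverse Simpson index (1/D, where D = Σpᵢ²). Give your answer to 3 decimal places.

4.898

Total N = 38+28+36+31+26 = 159, so the proportions are 0.2389937, 0.1761006, 0.2264151, 0.1949686, 0.163522 (working shown to 7 dp, full precision carried).
D = 0.2389937² + 0.1761006² + 0.2264151² + 0.1949686² + 0.163522² = 0.0571180 + 0.0310114 + 0.0512638 + 0.0380127 + 0.0267394 = 0.2041454.
So 1/D = 4.89847, i.e. 4.898 to 3 decimal places.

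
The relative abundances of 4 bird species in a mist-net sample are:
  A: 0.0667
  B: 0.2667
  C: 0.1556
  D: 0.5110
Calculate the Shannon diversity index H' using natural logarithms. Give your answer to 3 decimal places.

1.166

Each pᵢ ln pᵢ term (working shown to 5 dp, full precision carried): 0.0667×(-2.70755)=-0.18059, 0.2667×(-1.32163)=-0.35248, 0.1556×(-1.86047)=-0.28949, 0.511×(-0.67139)=-0.34308.
Sum = -1.16564, so H' = 1.166.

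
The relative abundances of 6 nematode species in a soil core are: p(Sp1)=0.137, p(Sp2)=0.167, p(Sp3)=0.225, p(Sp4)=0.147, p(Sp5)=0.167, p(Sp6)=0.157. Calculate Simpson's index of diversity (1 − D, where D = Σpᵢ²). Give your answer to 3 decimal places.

0.829

D = 0.137² + 0.167² + 0.225² + 0.147² + 0.167² + 0.157² = 0.01877 + 0.02789 + 0.05063 + 0.02161 + 0.02789 + 0.02465 = 0.17143 (working shown to 5 dp, full precision carried).
So 1 − D = 0.82857, i.e. 0.829 to 3 decimal places.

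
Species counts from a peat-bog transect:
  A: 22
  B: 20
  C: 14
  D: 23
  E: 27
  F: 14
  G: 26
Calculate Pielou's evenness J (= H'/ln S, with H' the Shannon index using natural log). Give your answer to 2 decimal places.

Total N = 22+20+14+23+27+14+26 = 146, so the proportions are 0.1507, 0.137, 0.0959, 0.1575, 0.1849, 0.0959, 0.1781 (working shown to 4 dp, full precision carried).
H' = −Σ pᵢ ln pᵢ = −((-0.2852) + (-0.2723) + (-0.2248) + (-0.2911) + (-0.3121) + (-0.2248) + (-0.3073)) = 1.9177.
With S = 7 species, ln S = 1.9459, so J = 1.9177/1.9459 = 0.9855, i.e. 0.99 to 2 decimal places.

0.99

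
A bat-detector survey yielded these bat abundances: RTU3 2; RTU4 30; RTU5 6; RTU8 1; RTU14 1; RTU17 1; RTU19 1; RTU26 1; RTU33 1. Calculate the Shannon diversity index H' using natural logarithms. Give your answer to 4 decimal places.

Total N = 2+30+6+1+1+1+1+1+1 = 44, so the proportions are 0.045455, 0.681818, 0.136364, 0.022727, 0.022727, 0.022727, 0.022727, 0.022727, 0.022727 (working shown to 6 dp, full precision carried).
Each pᵢ ln pᵢ term: 0.045455×(-3.091042)=-0.140502, 0.681818×(-0.382992)=-0.261131, 0.136364×(-1.992430)=-0.271695, 0.022727×(-3.784190)=-0.086004, 0.022727×(-3.784190)=-0.086004, 0.022727×(-3.784190)=-0.086004, 0.022727×(-3.784190)=-0.086004, 0.022727×(-3.784190)=-0.086004, 0.022727×(-3.784190)=-0.086004.
Sum = -1.189354, so H' = 1.1894.

1.1894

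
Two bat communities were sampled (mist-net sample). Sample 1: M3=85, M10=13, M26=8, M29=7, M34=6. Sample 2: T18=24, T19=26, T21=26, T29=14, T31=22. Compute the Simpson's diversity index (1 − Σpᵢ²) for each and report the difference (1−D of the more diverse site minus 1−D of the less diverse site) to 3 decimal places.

0.325

Sample 1: N=119, proportions 0.71429, 0.10924, 0.06723, 0.05882, 0.05042, giving 1−D = 0.46734 (working shown to 5 dp, full precision carried).
Sample 2: N=112, proportions 0.21429, 0.23214, 0.23214, 0.125, 0.19643, giving 1−D = 0.79209.
Difference = |0.46734 − 0.79209| = 0.32475, i.e. 0.325 to 3 decimal places.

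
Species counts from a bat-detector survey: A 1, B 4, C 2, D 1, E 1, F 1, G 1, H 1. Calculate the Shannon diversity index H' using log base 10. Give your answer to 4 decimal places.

0.8283

Total N = 1+4+2+1+1+1+1+1 = 12, so the proportions are 0.083333, 0.333333, 0.166667, 0.083333, 0.083333, 0.083333, 0.083333, 0.083333 (working shown to 6 dp, full precision carried).
Each pᵢ log₁₀ pᵢ term: 0.083333×(-1.079181)=-0.089932, 0.333333×(-0.477121)=-0.159040, 0.166667×(-0.778151)=-0.129692, 0.083333×(-1.079181)=-0.089932, 0.083333×(-1.079181)=-0.089932, 0.083333×(-1.079181)=-0.089932, 0.083333×(-1.079181)=-0.089932, 0.083333×(-1.079181)=-0.089932.
Sum = -0.828323, so H' = 0.8283.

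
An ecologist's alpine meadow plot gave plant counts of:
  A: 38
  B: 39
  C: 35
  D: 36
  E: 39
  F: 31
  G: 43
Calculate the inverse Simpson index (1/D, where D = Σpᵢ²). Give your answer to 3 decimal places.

Total N = 38+39+35+36+39+31+43 = 261, so the proportions are 0.1455939, 0.1494253, 0.1340996, 0.137931, 0.1494253, 0.1187739, 0.164751 (working shown to 7 dp, full precision carried).
D = 0.1455939² + 0.1494253² + 0.1340996² + 0.137931² + 0.1494253² + 0.1187739² + 0.164751² = 0.0211976 + 0.0223279 + 0.0179827 + 0.0190250 + 0.0223279 + 0.0141073 + 0.0271429 = 0.1441112.
So 1/D = 6.93909, i.e. 6.939 to 3 decimal places.

6.939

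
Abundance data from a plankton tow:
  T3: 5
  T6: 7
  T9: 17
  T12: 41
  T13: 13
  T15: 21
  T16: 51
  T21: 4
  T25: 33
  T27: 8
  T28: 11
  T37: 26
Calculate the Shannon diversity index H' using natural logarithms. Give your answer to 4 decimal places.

Total N = 5+7+17+41+13+21+51+4+33+8+11+26 = 237, so the proportions are 0.021097, 0.029536, 0.07173, 0.172996, 0.054852, 0.088608, 0.21519, 0.016878, 0.139241, 0.033755, 0.046414, 0.109705 (working shown to 6 dp, full precision carried).
Each pᵢ ln pᵢ term: 0.021097×(-3.858622)=-0.081406, 0.029536×(-3.522150)=-0.104030, 0.07173×(-2.634847)=-0.188997, 0.172996×(-1.754488)=-0.303519, 0.054852×(-2.903111)=-0.159242, 0.088608×(-2.423538)=-0.214744, 0.21519×(-1.536235)=-0.330582, 0.016878×(-4.081766)=-0.068891, 0.139241×(-1.971553)=-0.274520, 0.033755×(-3.388619)=-0.114384, 0.046414×(-3.070165)=-0.142497, 0.109705×(-2.209964)=-0.242443.
Sum = -2.225255, so H' = 2.2253.

2.2253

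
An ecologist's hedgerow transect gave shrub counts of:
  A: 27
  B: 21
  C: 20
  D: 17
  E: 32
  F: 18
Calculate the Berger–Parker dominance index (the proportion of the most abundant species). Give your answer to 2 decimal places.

Total N = 27+21+20+17+32+18 = 135, so the proportions are 0.2, 0.1556, 0.1481, 0.1259, 0.237, 0.1333 (working shown to 4 dp, full precision carried).
The largest proportion is 0.237, i.e. d = 0.24 to 2 decimal places.

0.24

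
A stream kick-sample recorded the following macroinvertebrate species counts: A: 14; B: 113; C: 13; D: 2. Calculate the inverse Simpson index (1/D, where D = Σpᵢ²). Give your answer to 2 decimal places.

1.53

Total N = 14+113+13+2 = 142, so the proportions are 0.09859, 0.79577, 0.09155, 0.01408 (working shown to 5 dp, full precision carried).
D = 0.09859² + 0.79577² + 0.09155² + 0.01408² = 0.00972 + 0.63326 + 0.00838 + 0.00020 = 0.65156.
So 1/D = 1.5348, i.e. 1.53 to 2 decimal places.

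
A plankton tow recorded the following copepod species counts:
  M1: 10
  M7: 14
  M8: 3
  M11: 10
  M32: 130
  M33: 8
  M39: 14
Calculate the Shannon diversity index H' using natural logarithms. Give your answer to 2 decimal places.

Total N = 10+14+3+10+130+8+14 = 189, so the proportions are 0.0529, 0.0741, 0.0159, 0.0529, 0.6878, 0.0423, 0.0741 (working shown to 4 dp, full precision carried).
Each pᵢ ln pᵢ term: 0.0529×(-2.9392)=-0.1555, 0.0741×(-2.6027)=-0.1928, 0.0159×(-4.1431)=-0.0658, 0.0529×(-2.9392)=-0.1555, 0.6878×(-0.3742)=-0.2574, 0.0423×(-3.1623)=-0.1339, 0.0741×(-2.6027)=-0.1928.
Sum = -1.1536, so H' = 1.15.

1.15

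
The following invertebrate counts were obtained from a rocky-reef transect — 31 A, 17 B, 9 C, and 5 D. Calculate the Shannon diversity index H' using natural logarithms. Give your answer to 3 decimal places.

1.185

Total N = 31+17+9+5 = 62, so the proportions are 0.5, 0.27419, 0.14516, 0.08065 (working shown to 5 dp, full precision carried).
Each pᵢ ln pᵢ term: 0.5×(-0.69315)=-0.34657, 0.27419×(-1.29392)=-0.35478, 0.14516×(-1.92991)=-0.28015, 0.08065×(-2.51770)=-0.20304.
Sum = -1.18455, so H' = 1.185.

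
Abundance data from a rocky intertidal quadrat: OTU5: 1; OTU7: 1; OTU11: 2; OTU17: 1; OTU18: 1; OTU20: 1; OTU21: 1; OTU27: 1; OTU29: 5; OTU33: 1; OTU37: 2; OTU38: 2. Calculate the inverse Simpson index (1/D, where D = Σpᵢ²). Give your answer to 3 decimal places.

8.022

Total N = 1+1+2+1+1+1+1+1+5+1+2+2 = 19, so the proportions are 0.0526316, 0.0526316, 0.1052632, 0.0526316, 0.0526316, 0.0526316, 0.0526316, 0.0526316, 0.2631579, 0.0526316, 0.1052632, 0.1052632 (working shown to 7 dp, full precision carried).
D = 0.0526316² + 0.0526316² + 0.1052632² + 0.0526316² + 0.0526316² + 0.0526316² + 0.0526316² + 0.0526316² + 0.2631579² + 0.0526316² + 0.1052632² + 0.1052632² = 0.0027701 + 0.0027701 + 0.0110803 + 0.0027701 + 0.0027701 + 0.0027701 + 0.0027701 + 0.0027701 + 0.0692521 + 0.0027701 + 0.0110803 + 0.0110803 = 0.1246537.
So 1/D = 8.02222, i.e. 8.022 to 3 decimal places.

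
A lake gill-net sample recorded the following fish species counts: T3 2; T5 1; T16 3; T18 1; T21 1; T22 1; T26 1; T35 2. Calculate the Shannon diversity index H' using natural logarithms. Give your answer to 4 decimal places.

Total N = 2+1+3+1+1+1+1+2 = 12, so the proportions are 0.166667, 0.083333, 0.25, 0.083333, 0.083333, 0.083333, 0.083333, 0.166667 (working shown to 6 dp, full precision carried).
Each pᵢ ln pᵢ term: 0.166667×(-1.791759)=-0.298627, 0.083333×(-2.484907)=-0.207076, 0.25×(-1.386294)=-0.346574, 0.083333×(-2.484907)=-0.207076, 0.083333×(-2.484907)=-0.207076, 0.083333×(-2.484907)=-0.207076, 0.083333×(-2.484907)=-0.207076, 0.166667×(-1.791759)=-0.298627.
Sum = -1.979205, so H' = 1.9792.

1.9792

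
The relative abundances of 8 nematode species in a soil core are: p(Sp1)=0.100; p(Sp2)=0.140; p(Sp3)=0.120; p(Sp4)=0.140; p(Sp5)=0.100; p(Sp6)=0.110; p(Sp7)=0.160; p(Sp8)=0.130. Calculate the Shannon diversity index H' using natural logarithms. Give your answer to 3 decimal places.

2.067

Each pᵢ ln pᵢ term (working shown to 5 dp, full precision carried): 0.1×(-2.30259)=-0.23026, 0.14×(-1.96611)=-0.27526, 0.12×(-2.12026)=-0.25443, 0.14×(-1.96611)=-0.27526, 0.1×(-2.30259)=-0.23026, 0.11×(-2.20727)=-0.24280, 0.16×(-1.83258)=-0.29321, 0.13×(-2.04022)=-0.26523.
Sum = -2.06670, so H' = 2.067.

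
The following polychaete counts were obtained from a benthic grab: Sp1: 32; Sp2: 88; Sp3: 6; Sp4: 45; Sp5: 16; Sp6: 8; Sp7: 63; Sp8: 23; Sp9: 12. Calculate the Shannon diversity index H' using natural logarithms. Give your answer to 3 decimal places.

Total N = 32+88+6+45+16+8+63+23+12 = 293, so the proportions are 0.10922, 0.30034, 0.02048, 0.15358, 0.05461, 0.0273, 0.21502, 0.0785, 0.04096 (working shown to 5 dp, full precision carried).
Each pᵢ ln pᵢ term: 0.10922×(-2.21444)=-0.24185, 0.30034×(-1.20284)=-0.36126, 0.02048×(-3.88841)=-0.07963, 0.15358×(-1.87351)=-0.28774, 0.05461×(-2.90758)=-0.15878, 0.0273×(-3.60073)=-0.09831, 0.21502×(-1.53704)=-0.33049, 0.0785×(-2.54468)=-0.19975, 0.04096×(-3.19527)=-0.13086.
Sum = -1.88867, so H' = 1.889.

1.889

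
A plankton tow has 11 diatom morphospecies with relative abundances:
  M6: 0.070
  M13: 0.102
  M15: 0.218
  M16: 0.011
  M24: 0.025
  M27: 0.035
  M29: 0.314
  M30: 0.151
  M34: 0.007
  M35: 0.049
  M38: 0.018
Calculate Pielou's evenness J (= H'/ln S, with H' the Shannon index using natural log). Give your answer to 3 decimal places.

0.798

H' = −Σ pᵢ ln pᵢ = −((-0.18615) + (-0.23284) + (-0.33207) + (-0.04961) + (-0.09222) + (-0.11733) + (-0.36373) + (-0.28546) + (-0.03473) + (-0.14778) + (-0.07231)) = 1.91424 (working shown to 5 dp, full precision carried).
With S = 11 species, ln S = 2.39790, so J = 1.91424/2.39790 = 0.79830, i.e. 0.798 to 3 decimal places.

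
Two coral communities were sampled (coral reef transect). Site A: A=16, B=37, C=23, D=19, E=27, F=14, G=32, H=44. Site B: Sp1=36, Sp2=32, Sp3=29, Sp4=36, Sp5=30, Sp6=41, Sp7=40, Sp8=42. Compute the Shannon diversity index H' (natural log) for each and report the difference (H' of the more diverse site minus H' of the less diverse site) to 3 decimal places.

Site A: N=212, proportions 0.07547, 0.17453, 0.10849, 0.08962, 0.12736, 0.06604, 0.15094, 0.20755, giving H' = 2.01051 (working shown to 5 dp, full precision carried).
Site B: N=286, proportions 0.12587, 0.11189, 0.1014, 0.12587, 0.1049, 0.14336, 0.13986, 0.14685, giving H' = 2.07068.
Difference = |2.01051 − 2.07068| = 0.06017, i.e. 0.060 to 3 decimal places.

0.060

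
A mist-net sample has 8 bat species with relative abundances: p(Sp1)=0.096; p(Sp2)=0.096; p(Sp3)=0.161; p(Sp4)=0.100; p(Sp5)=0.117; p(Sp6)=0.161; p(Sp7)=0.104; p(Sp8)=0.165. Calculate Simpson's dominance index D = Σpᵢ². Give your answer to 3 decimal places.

D = 0.096² + 0.096² + 0.161² + 0.1² + 0.117² + 0.161² + 0.104² + 0.165² = 0.00922 + 0.00922 + 0.02592 + 0.01000 + 0.01369 + 0.02592 + 0.01082 + 0.02723 = 0.13200 (working shown to 5 dp, full precision carried).
To 3 decimal places, D = 0.132.

0.132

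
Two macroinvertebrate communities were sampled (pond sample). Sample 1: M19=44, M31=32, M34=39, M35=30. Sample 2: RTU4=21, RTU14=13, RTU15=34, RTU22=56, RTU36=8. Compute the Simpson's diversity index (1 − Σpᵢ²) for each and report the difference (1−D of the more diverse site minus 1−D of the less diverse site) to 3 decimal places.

0.029

Sample 1: N=145, proportions 0.30345, 0.22069, 0.26897, 0.2069, giving 1−D = 0.74407 (working shown to 5 dp, full precision carried).
Sample 2: N=132, proportions 0.15909, 0.09848, 0.25758, 0.42424, 0.06061, giving 1−D = 0.71499.
Difference = |0.74407 − 0.71499| = 0.02908, i.e. 0.029 to 3 decimal places.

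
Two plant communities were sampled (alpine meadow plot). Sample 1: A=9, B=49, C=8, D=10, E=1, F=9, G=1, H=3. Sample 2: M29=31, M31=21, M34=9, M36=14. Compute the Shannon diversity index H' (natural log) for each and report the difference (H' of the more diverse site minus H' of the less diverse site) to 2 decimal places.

0.17

Sample 1: N=90, proportions 0.1, 0.54444, 0.08889, 0.11111, 0.01111, 0.1, 0.01111, 0.03333, giving H' = 1.46418 (working shown to 5 dp, full precision carried).
Sample 2: N=75, proportions 0.41333, 0.28, 0.12, 0.18667, giving H' = 1.28935.
Difference = |1.46418 − 1.28935| = 0.17483, i.e. 0.17 to 2 decimal places.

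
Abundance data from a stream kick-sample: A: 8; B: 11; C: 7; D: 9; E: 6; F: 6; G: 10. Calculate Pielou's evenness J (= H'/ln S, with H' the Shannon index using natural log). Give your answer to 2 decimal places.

Total N = 8+11+7+9+6+6+10 = 57, so the proportions are 0.1404, 0.193, 0.1228, 0.1579, 0.1053, 0.1053, 0.1754 (working shown to 4 dp, full precision carried).
H' = −Σ pᵢ ln pᵢ = −((-0.2756) + (-0.3175) + (-0.2575) + (-0.2914) + (-0.2370) + (-0.2370) + (-0.3053)) = 1.9214.
With S = 7 species, ln S = 1.9459, so J = 1.9214/1.9459 = 0.9874, i.e. 0.99 to 2 decimal places.

0.99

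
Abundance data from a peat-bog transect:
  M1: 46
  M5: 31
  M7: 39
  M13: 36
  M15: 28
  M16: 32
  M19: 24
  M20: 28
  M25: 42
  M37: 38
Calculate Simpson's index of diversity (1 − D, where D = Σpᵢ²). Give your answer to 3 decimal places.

0.896

Total N = 46+31+39+36+28+32+24+28+42+38 = 344, so the proportions are 0.13372, 0.09012, 0.11337, 0.10465, 0.0814, 0.09302, 0.06977, 0.0814, 0.12209, 0.11047 (working shown to 5 dp, full precision carried).
D = 0.13372² + 0.09012² + 0.11337² + 0.10465² + 0.0814² + 0.09302² + 0.06977² + 0.0814² + 0.12209² + 0.11047² = 0.01788 + 0.00812 + 0.01285 + 0.01095 + 0.00663 + 0.00865 + 0.00487 + 0.00663 + 0.01491 + 0.01220 = 0.10369.
So 1 − D = 0.89631, i.e. 0.896 to 3 decimal places.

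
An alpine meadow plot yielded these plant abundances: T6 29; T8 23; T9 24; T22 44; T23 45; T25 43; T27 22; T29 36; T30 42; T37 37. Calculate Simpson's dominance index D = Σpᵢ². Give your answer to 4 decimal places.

Total N = 29+23+24+44+45+43+22+36+42+37 = 345, so the proportions are 0.084058, 0.066667, 0.069565, 0.127536, 0.130435, 0.124638, 0.063768, 0.104348, 0.121739, 0.107246 (working shown to 6 dp, full precision carried).
D = 0.084058² + 0.066667² + 0.069565² + 0.127536² + 0.130435² + 0.124638² + 0.063768² + 0.104348² + 0.121739² + 0.107246² = 0.007066 + 0.004444 + 0.004839 + 0.016265 + 0.017013 + 0.015535 + 0.004066 + 0.010888 + 0.014820 + 0.011502 = 0.106440.
To 4 decimal places, D = 0.1064.

0.1064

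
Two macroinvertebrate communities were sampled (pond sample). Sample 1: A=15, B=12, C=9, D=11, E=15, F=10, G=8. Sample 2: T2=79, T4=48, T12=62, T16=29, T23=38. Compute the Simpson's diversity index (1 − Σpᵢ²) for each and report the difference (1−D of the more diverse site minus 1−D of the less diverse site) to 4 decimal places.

Sample 1: N=80, proportions 0.1875, 0.15, 0.1125, 0.1375, 0.1875, 0.125, 0.1, giving 1−D = 0.850000 (working shown to 6 dp, full precision carried).
Sample 2: N=256, proportions 0.308594, 0.1875, 0.242188, 0.113281, 0.148438, giving 1−D = 0.776093.
Difference = |0.850000 − 0.776093| = 0.073907, i.e. 0.0739 to 4 decimal places.

0.0739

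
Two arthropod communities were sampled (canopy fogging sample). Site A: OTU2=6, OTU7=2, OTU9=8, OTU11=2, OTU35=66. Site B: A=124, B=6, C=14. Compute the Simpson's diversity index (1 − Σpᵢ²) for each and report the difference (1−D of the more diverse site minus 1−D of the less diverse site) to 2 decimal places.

0.12

Site A: N=84, proportions 0.0714, 0.0238, 0.0952, 0.0238, 0.7857, giving 1−D = 0.3673 (working shown to 4 dp, full precision carried).
Site B: N=144, proportions 0.8611, 0.0417, 0.0972, giving 1−D = 0.2473.
Difference = |0.3673 − 0.2473| = 0.1200, i.e. 0.12 to 2 decimal places.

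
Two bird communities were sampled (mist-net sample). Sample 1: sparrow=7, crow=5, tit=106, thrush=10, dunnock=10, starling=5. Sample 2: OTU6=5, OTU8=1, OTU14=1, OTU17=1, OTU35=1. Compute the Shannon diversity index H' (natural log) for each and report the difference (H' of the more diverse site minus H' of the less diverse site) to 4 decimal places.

0.3269

Sample 1: N=143, proportions 0.048951, 0.034965, 0.741259, 0.06993, 0.06993, 0.034965, giving H' = 0.976187 (working shown to 6 dp, full precision carried).
Sample 2: N=9, proportions 0.555556, 0.111111, 0.111111, 0.111111, 0.111111, giving H' = 1.303092.
Difference = |0.976187 − 1.303092| = 0.326905, i.e. 0.3269 to 4 decimal places.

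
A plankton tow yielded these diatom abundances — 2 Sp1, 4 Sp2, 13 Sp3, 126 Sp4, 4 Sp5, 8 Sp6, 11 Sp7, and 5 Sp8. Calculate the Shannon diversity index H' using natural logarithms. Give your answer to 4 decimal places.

Total N = 2+4+13+126+4+8+11+5 = 173, so the proportions are 0.011561, 0.023121, 0.075145, 0.728324, 0.023121, 0.046243, 0.063584, 0.028902 (working shown to 6 dp, full precision carried).
Each pᵢ ln pᵢ term: 0.011561×(-4.460144)=-0.051562, 0.023121×(-3.766997)=-0.087098, 0.075145×(-2.588342)=-0.194500, 0.728324×(-0.317010)=-0.230886, 0.023121×(-3.766997)=-0.087098, 0.046243×(-3.073850)=-0.142143, 0.063584×(-2.755396)=-0.175199, 0.028902×(-3.543854)=-0.102424.
Sum = -1.070910, so H' = 1.0709.

1.0709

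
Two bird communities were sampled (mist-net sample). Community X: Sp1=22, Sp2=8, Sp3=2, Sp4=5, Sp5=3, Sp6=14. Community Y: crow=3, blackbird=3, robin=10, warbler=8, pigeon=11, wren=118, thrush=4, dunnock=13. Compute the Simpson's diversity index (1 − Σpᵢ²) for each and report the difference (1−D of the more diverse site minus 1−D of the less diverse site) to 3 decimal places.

0.231

Community X: N=54, proportions 0.40741, 0.14815, 0.03704, 0.09259, 0.05556, 0.25926, giving 1−D = 0.73182 (working shown to 5 dp, full precision carried).
Community Y: N=170, proportions 0.01765, 0.01765, 0.05882, 0.04706, 0.06471, 0.69412, 0.02353, 0.07647, giving 1−D = 0.50131.
Difference = |0.73182 − 0.50131| = 0.23051, i.e. 0.231 to 3 decimal places.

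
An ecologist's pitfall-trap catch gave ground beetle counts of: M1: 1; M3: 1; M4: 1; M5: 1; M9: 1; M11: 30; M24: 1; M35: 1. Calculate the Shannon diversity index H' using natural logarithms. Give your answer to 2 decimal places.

0.85

Total N = 1+1+1+1+1+30+1+1 = 37, so the proportions are 0.027, 0.027, 0.027, 0.027, 0.027, 0.8108, 0.027, 0.027 (working shown to 4 dp, full precision carried).
Each pᵢ ln pᵢ term: 0.027×(-3.6109)=-0.0976, 0.027×(-3.6109)=-0.0976, 0.027×(-3.6109)=-0.0976, 0.027×(-3.6109)=-0.0976, 0.027×(-3.6109)=-0.0976, 0.8108×(-0.2097)=-0.1700, 0.027×(-3.6109)=-0.0976, 0.027×(-3.6109)=-0.0976.
Sum = -0.8532, so H' = 0.85.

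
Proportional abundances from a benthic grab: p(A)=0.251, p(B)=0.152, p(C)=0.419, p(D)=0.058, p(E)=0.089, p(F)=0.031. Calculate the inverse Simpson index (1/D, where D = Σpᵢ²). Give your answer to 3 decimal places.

3.651

D = 0.251² + 0.152² + 0.419² + 0.058² + 0.089² + 0.031² = 0.0630010 + 0.0231040 + 0.1755610 + 0.0033640 + 0.0079210 + 0.0009610 = 0.2739120 (working shown to 7 dp, full precision carried).
So 1/D = 3.65081, i.e. 3.651 to 3 decimal places.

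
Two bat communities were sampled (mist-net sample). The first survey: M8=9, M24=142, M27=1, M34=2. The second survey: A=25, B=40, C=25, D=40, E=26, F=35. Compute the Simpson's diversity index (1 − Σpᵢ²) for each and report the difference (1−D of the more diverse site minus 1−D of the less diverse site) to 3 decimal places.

The first survey: N=154, proportions 0.05844, 0.92208, 0.00649, 0.01299, giving 1−D = 0.14615 (working shown to 5 dp, full precision carried).
The second survey: N=191, proportions 0.13089, 0.20942, 0.13089, 0.20942, 0.13613, 0.18325, giving 1−D = 0.82591.
Difference = |0.14615 − 0.82591| = 0.67976, i.e. 0.680 to 3 decimal places.

0.680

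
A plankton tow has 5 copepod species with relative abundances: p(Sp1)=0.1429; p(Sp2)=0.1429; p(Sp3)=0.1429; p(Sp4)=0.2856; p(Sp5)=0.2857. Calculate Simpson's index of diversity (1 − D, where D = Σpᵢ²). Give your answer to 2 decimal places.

0.78

D = 0.1429² + 0.1429² + 0.1429² + 0.2856² + 0.2857² = 0.0204 + 0.0204 + 0.0204 + 0.0816 + 0.0816 = 0.2245 (working shown to 4 dp, full precision carried).
So 1 − D = 0.7755, i.e. 0.78 to 2 decimal places.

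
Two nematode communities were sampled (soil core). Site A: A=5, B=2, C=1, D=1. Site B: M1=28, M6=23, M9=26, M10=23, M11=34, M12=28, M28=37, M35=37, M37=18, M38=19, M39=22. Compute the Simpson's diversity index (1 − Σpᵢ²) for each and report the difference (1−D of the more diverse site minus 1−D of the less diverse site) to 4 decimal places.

Site A: N=9, proportions 0.555556, 0.222222, 0.111111, 0.111111, giving 1−D = 0.617284 (working shown to 6 dp, full precision carried).
Site B: N=295, proportions 0.094915, 0.077966, 0.088136, 0.077966, 0.115254, 0.094915, 0.125424, 0.125424, 0.061017, 0.064407, 0.074576, giving 1−D = 0.903878.
Difference = |0.617284 − 0.903878| = 0.286594, i.e. 0.2866 to 4 decimal places.

0.2866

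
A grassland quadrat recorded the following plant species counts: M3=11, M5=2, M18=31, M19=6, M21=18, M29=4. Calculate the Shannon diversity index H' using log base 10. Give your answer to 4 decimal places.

0.6356

Total N = 11+2+31+6+18+4 = 72, so the proportions are 0.152778, 0.027778, 0.430556, 0.083333, 0.25, 0.055556 (working shown to 6 dp, full precision carried).
Each pᵢ log₁₀ pᵢ term: 0.152778×(-0.815940)=-0.124657, 0.027778×(-1.556303)=-0.043231, 0.430556×(-0.365971)=-0.157571, 0.083333×(-1.079181)=-0.089932, 0.25×(-0.602060)=-0.150515, 0.055556×(-1.255273)=-0.069737.
Sum = -0.635643, so H' = 0.6356.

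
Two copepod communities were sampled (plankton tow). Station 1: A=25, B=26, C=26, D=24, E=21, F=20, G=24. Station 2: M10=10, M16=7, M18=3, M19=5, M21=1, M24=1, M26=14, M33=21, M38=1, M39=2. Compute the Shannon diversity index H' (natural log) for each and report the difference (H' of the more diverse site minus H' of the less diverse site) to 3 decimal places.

Station 1: N=166, proportions 0.1506, 0.15663, 0.15663, 0.14458, 0.12651, 0.12048, 0.14458, giving H' = 1.94157 (working shown to 5 dp, full precision carried).
Station 2: N=65, proportions 0.15385, 0.10769, 0.04615, 0.07692, 0.01538, 0.01538, 0.21538, 0.32308, 0.01538, 0.03077, giving H' = 1.86272.
Difference = |1.94157 − 1.86272| = 0.07885, i.e. 0.079 to 3 decimal places.

0.079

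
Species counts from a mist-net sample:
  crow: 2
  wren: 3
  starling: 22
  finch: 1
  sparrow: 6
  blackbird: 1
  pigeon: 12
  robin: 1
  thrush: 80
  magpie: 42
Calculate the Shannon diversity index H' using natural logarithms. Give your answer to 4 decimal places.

1.4840

Total N = 2+3+22+1+6+1+12+1+80+42 = 170, so the proportions are 0.011765, 0.017647, 0.129412, 0.005882, 0.035294, 0.005882, 0.070588, 0.005882, 0.470588, 0.247059 (working shown to 6 dp, full precision carried).
Each pᵢ ln pᵢ term: 0.011765×(-4.442651)=-0.052266, 0.017647×(-4.037186)=-0.071244, 0.129412×(-2.044756)=-0.264615, 0.005882×(-5.135798)=-0.030211, 0.035294×(-3.344039)=-0.118025, 0.005882×(-5.135798)=-0.030211, 0.070588×(-2.650892)=-0.187122, 0.005882×(-5.135798)=-0.030211, 0.470588×(-0.753772)=-0.354716, 0.247059×(-1.398129)=-0.345420.
Sum = -1.484041, so H' = 1.4840.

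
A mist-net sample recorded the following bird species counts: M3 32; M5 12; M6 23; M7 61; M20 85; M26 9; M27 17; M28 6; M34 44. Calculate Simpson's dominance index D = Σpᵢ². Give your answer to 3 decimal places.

Total N = 32+12+23+61+85+9+17+6+44 = 289, so the proportions are 0.11073, 0.04152, 0.07958, 0.21107, 0.29412, 0.03114, 0.05882, 0.02076, 0.15225 (working shown to 5 dp, full precision carried).
D = 0.11073² + 0.04152² + 0.07958² + 0.21107² + 0.29412² + 0.03114² + 0.05882² + 0.02076² + 0.15225² = 0.01226 + 0.00172 + 0.00633 + 0.04455 + 0.08651 + 0.00097 + 0.00346 + 0.00043 + 0.02318 = 0.17942.
To 3 decimal places, D = 0.179.

0.179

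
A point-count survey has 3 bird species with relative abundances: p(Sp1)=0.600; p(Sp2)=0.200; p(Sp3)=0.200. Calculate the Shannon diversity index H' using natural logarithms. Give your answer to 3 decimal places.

Each pᵢ ln pᵢ term (working shown to 5 dp, full precision carried): 0.6×(-0.51083)=-0.30650, 0.2×(-1.60944)=-0.32189, 0.2×(-1.60944)=-0.32189.
Sum = -0.95027, so H' = 0.950.

0.950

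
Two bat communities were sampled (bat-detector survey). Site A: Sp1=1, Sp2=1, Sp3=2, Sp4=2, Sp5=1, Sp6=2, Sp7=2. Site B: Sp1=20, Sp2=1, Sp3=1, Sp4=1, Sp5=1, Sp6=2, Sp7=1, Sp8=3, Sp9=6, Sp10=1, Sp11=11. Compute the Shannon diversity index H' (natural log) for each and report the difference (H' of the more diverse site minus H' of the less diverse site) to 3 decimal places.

Site A: N=11, proportions 0.09091, 0.09091, 0.18182, 0.18182, 0.09091, 0.18182, 0.18182, giving H' = 1.89379 (working shown to 5 dp, full precision carried).
Site B: N=48, proportions 0.41667, 0.02083, 0.02083, 0.02083, 0.02083, 0.04167, 0.02083, 0.0625, 0.125, 0.02083, 0.22917, giving H' = 1.75195.
Difference = |1.89379 − 1.75195| = 0.14184, i.e. 0.142 to 3 decimal places.

0.142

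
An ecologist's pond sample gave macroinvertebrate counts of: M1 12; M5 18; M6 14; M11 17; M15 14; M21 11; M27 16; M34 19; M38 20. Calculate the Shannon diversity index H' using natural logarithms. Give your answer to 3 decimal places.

Total N = 12+18+14+17+14+11+16+19+20 = 141, so the proportions are 0.08511, 0.12766, 0.09929, 0.12057, 0.09929, 0.07801, 0.11348, 0.13475, 0.14184 (working shown to 5 dp, full precision carried).
Each pᵢ ln pᵢ term: 0.08511×(-2.46385)=-0.20969, 0.12766×(-2.05839)=-0.26277, 0.09929×(-2.30970)=-0.22933, 0.12057×(-2.11555)=-0.25507, 0.09929×(-2.30970)=-0.22933, 0.07801×(-2.55086)=-0.19900, 0.11348×(-2.17617)=-0.24694, 0.13475×(-2.00432)=-0.27009, 0.14184×(-1.95303)=-0.27703.
Sum = -2.17925, so H' = 2.179.

2.179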